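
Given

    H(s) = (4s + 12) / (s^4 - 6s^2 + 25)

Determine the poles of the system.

The poles are the roots of the denominator s^4 - 6s^2 + 25 = 0.
No real roots exist; factor into two real quadratics: (s^2 - 4s + 5)(s^2 + 4s + 5) = 0.
Each quadratic gives a conjugate pair via the quadratic formula.

s = 2 ± j, -2 ± j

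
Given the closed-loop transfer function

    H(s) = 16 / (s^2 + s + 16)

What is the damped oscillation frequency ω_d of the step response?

Comparing s^2 + s + 16 to s^2 + 2ζωₙs + ωₙ²: ωₙ = 4 rad/s and ζ = 1/(2·4) = 0.125.
ζωₙ = 1/2 = 0.5, so ω_d = ωₙ√(1−ζ²) = √(ωₙ² − (ζωₙ)²) = √(16 − 0.5²) = √15.75 ≈ 3.969 rad/s.

ω_d ≈ 3.969 rad/s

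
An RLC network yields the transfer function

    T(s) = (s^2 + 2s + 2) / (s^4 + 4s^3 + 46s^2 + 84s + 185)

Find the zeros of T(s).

Set the numerator to zero: s^2 + 2s + 2 = 0.
Factoring: (s^2 + 2s + 2) = 0.

s = -1 ± j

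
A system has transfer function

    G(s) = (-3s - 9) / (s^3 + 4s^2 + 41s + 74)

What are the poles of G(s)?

s = -1 ± 6j, -2

The poles are the roots of the denominator s^3 + 4s^2 + 41s + 74 = 0.
Trying s = -2: the polynomial evaluates to 0, so (s + 2) is a factor.
Dividing out leaves s^2 + 2s + 37 = 0.
The quadratic formula then gives s = -1 ± 6j.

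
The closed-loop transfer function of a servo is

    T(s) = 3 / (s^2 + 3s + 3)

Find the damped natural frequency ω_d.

Comparing s^2 + 3s + 3 to s^2 + 2ζωₙs + ωₙ²: ωₙ = √3 ≈ 1.732 rad/s and ζ = 3/(2·√3) ≈ 0.8660.
ζωₙ = 3/2 = 1.5, so ω_d = ωₙ√(1−ζ²) = √(ωₙ² − (ζωₙ)²) = √(3 − 1.5²) = √0.75 ≈ 0.8660 rad/s.

ω_d ≈ 0.8660 rad/s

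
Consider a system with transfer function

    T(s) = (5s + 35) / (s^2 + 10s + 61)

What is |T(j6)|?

Substitute s = j6: numerator = 35 + j30, denominator = 25 + j60.
|T(j6)| = |35 + j30| / |25 + j60| = 46.098 / 65 ≈ 0.7092.

|T(j6)| ≈ 0.7092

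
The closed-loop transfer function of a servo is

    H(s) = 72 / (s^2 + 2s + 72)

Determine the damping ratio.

ζ ≈ 0.1179

Compare the denominator to the standard form s^2 + 2ζωₙs + ωₙ².
ωₙ² = 72, so ωₙ = √72 ≈ 8.485 rad/s.
2ζωₙ = 2, so ζ = 2/(2·√72) ≈ 0.1179.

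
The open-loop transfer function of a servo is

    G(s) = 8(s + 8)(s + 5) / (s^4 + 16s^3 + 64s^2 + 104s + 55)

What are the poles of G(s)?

The poles are the roots of the denominator s^4 + 16s^3 + 64s^2 + 104s + 55 = 0.
Trying s = -11: the polynomial evaluates to 0, so (s + 11) is a factor.
Dividing out leaves s^3 + 5s^2 + 9s + 5 = 0.
This factors further as (s + 1)(s^2 + 4s + 5) = 0.

s = -11, -1, -2 ± j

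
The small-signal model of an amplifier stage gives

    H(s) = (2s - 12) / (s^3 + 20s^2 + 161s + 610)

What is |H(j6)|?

Substitute s = j6: numerator = -12 + j12, denominator = -110 + j750.
|H(j6)| = |-12 + j12| / |-110 + j750| = 16.971 / 758.02 ≈ 0.02239.

|H(j6)| ≈ 0.02239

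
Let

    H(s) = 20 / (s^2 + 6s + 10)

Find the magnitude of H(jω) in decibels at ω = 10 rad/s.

|H(j10)|_dB ≈ -14.7 dB

Substitute s = j10: numerator = 20, denominator = -90 + j60.
|H(j10)| = |20| / |-90 + j60| = 20 / 108.17 ≈ 0.1849.
In decibels: 20·log₁₀(0.1849) ≈ -14.7 dB.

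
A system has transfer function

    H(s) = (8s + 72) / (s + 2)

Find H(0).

Set s = 0: H(0) = (72) / (2) = 36.

H(0) = 36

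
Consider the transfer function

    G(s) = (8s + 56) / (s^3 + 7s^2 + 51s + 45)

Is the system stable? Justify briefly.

The denominator s^3 + 7s^2 + 51s + 45 factors as (s^2 + 6s + 45)(s + 1), giving poles at s = -3 + 6j, -3 - 6j, -1.
Since all poles lie strictly in the left half-plane, the system is stable.

stable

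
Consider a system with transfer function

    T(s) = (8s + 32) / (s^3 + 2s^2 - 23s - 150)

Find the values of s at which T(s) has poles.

The poles are the roots of the denominator s^3 + 2s^2 - 23s - 150 = 0.
Trying s = 6: the polynomial evaluates to 0, so (s - 6) is a factor.
Dividing out leaves s^2 + 8s + 25 = 0.
The quadratic formula then gives s = -4 ± 3j.

s = -4 ± 3j, 6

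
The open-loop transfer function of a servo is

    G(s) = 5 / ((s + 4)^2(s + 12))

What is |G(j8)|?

|G(j8)| ≈ 0.004334

Substitute s = j8: numerator = 5, denominator = -1088 + j384.
|G(j8)| = |5| / |-1088 + j384| = 5 / 1153.8 ≈ 0.004334.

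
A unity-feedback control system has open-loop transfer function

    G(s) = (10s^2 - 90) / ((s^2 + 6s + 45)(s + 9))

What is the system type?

Type 0

The denominator has no factor of s at the origin — no free integrator — so this is a Type 0 system.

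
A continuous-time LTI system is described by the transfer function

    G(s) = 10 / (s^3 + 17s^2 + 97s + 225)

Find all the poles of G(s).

The poles are the roots of the denominator s^3 + 17s^2 + 97s + 225 = 0.
Trying s = -9: the polynomial evaluates to 0, so (s + 9) is a factor.
Dividing out leaves s^2 + 8s + 25 = 0.
The quadratic formula then gives s = -4 ± 3j.

s = -4 + 3j, -4 - 3j, -9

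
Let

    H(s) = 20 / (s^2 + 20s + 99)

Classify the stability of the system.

The denominator s^2 + 20s + 99 factors as (s + 9)(s + 11), giving poles at s = -9, -11.
Since all poles lie strictly in the left half-plane, the system is stable.

stable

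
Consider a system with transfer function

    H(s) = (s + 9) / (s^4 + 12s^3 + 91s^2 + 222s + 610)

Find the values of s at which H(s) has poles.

s = -1 + 3j, -1 - 3j, -5 + 6j, -5 - 6j

The poles are the roots of the denominator s^4 + 12s^3 + 91s^2 + 222s + 610 = 0.
No real roots exist; factor into two real quadratics: (s^2 + 2s + 10)(s^2 + 10s + 61) = 0.
Each quadratic gives a conjugate pair via the quadratic formula.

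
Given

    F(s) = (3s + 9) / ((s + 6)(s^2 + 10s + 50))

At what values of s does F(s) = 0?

Set the numerator to zero: 3s + 9 = 0, i.e. 3·(s + 3) = 0.
So s = -3.

s = -3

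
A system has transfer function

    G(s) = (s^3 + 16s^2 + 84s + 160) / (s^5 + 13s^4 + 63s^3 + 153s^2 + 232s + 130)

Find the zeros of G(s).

Set the numerator to zero: s^3 + 16s^2 + 84s + 160 = 0.
Factoring: (s^2 + 8s + 20)(s + 8) = 0.

s = -4 + 2j, -4 - 2j, -8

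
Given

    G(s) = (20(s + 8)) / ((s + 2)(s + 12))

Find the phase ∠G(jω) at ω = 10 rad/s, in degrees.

∠G(j10) ≈ -67.16°

At s = j10: numerator = 160 + j200, denominator = -76 + j140.
∠G = ∠num − ∠den = 51.340° − (118.50°) = -67.16°.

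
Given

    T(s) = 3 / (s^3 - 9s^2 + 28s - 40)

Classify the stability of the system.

The denominator s^3 - 9s^2 + 28s - 40 factors as (s - 5)(s^2 - 4s + 8), giving poles at s = 5, 2 + 2j, 2 - 2j.
Since the pole(s) at s = 5, 2 + 2j, 2 - 2j lie in the right half-plane, the system is unstable.

unstable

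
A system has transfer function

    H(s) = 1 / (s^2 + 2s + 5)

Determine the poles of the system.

The poles are the roots of the denominator s^2 + 2s + 5 = 0.
Using the quadratic formula: s = (-2 ± √(-16))/2 = -1 ± 2j.

s = -1 ± 2j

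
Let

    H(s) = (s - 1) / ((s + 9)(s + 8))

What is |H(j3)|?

Substitute s = j3: numerator = -1 + j3, denominator = 63 + j51.
|H(j3)| = |-1 + j3| / |63 + j51| = 3.1623 / 81.056 ≈ 0.03901.

|H(j3)| ≈ 0.03901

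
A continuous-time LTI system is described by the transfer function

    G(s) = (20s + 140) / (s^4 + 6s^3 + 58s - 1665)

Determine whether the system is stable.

The denominator s^4 + 6s^3 + 58s - 1665 factors as (s - 5)(s^2 + 2s + 37)(s + 9), giving poles at s = 5, -1 ± 6j, -9.
Since the pole(s) at s = 5 lie in the right half-plane, the system is unstable.

unstable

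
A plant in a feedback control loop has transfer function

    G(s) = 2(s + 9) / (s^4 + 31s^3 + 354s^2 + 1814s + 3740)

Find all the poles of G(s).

s = -5 ± 3j, -10, -11

The poles are the roots of the denominator s^4 + 31s^3 + 354s^2 + 1814s + 3740 = 0.
Trying s = -10: the polynomial evaluates to 0, so (s + 10) is a factor.
Dividing out leaves s^3 + 21s^2 + 144s + 374 = 0.
This factors further as (s^2 + 10s + 34)(s + 11) = 0.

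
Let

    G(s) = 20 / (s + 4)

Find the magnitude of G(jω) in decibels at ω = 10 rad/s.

Substitute s = j10: numerator = 20, denominator = 4 + j10.
|G(j10)| = |20| / |4 + j10| = 20 / 10.770 ≈ 1.857.
In decibels: 20·log₁₀(1.857) ≈ 5.38 dB.

|G(j10)|_dB ≈ 5.38 dB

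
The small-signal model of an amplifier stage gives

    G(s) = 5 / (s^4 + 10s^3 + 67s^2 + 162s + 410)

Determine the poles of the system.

The poles are the roots of the denominator s^4 + 10s^3 + 67s^2 + 162s + 410 = 0.
No real roots exist; factor into two real quadratics: (s^2 + 2s + 10)(s^2 + 8s + 41) = 0.
Each quadratic gives a conjugate pair via the quadratic formula.

s = -1 ± 3j, -4 ± 5j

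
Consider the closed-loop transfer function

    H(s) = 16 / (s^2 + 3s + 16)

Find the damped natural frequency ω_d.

Comparing s^2 + 3s + 16 to s^2 + 2ζωₙs + ωₙ²: ωₙ = 4 rad/s and ζ = 3/(2·4) = 0.375.
ζωₙ = 3/2 = 1.5, so ω_d = ωₙ√(1−ζ²) = √(ωₙ² − (ζωₙ)²) = √(16 − 1.5²) = √13.75 ≈ 3.708 rad/s.

ω_d ≈ 3.708 rad/s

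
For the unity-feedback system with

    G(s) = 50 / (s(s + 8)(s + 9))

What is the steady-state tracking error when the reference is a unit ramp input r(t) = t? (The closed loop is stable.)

e_ss = 1.440

G(s) has one pole at the origin.
This is a Type 1 system. Kv = lim_{s→0} s·G(s) = 50/72 = 25/36.
e_ss = 1/Kv = 1/(25/36) = 36/25 ≈ 1.440.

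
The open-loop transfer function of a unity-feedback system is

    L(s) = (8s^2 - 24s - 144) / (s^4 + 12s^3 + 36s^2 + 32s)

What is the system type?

Factor s from the denominator: s^4 + 12s^3 + 36s^2 + 32s = s·(s^3 + 12s^2 + 36s + 32).
There is 1 pole at the origin, so the system is Type 1.

Type 1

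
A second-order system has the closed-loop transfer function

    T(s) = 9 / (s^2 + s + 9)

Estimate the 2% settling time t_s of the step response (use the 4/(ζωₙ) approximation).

t_s ≈ 8 s

Comparing s^2 + s + 9 to s^2 + 2ζωₙs + ωₙ²: ωₙ = 3 rad/s and ζ = 1/(2·3) ≈ 0.1667.
ζωₙ = 1/2 = 0.5, so t_s ≈ 4/(ζωₙ) = 4/0.5 = 8 s.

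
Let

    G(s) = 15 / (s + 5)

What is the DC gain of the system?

G(0) = 3

At s = 0 each factor (s + a) contributes a and each (s^2 + bs + c) contributes c.
G(0) = 15·1 / ((5)) = 15/5 = 3.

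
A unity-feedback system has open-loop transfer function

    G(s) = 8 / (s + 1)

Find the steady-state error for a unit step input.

e_ss = 0.1111

G(s) has no poles at the origin.
This is a Type 0 system. Kp = lim_{s→0} G(s) = 8/1.
e_ss = 1/(1 + Kp) = 1/(1 + 8) = 1/9 ≈ 0.1111.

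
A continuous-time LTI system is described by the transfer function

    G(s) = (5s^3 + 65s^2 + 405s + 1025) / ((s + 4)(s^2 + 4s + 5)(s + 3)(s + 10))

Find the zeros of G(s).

s = -4 + 5j, -4 - 5j, -5

Set the numerator to zero: 5s^3 + 65s^2 + 405s + 1025 = 0, i.e. 5·(s^3 + 13s^2 + 81s + 205) = 0.
Factoring: (s^2 + 8s + 41)(s + 5) = 0.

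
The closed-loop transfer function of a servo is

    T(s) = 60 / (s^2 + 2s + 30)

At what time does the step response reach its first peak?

t_p ≈ 0.5834 s

Comparing s^2 + 2s + 30 to s^2 + 2ζωₙs + ωₙ²: ωₙ = √30 ≈ 5.477 rad/s and ζ = 2/(2·√30) ≈ 0.1826.
ζωₙ = 2/2 = 1, so ω_d = ωₙ√(1−ζ²) = √(ωₙ² − (ζωₙ)²) = √(30 − 1²) = √29 ≈ 5.385 rad/s.
t_p = π/ω_d = π/5.385 ≈ 0.5834 s.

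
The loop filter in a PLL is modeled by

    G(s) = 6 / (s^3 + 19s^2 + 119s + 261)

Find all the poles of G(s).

The poles are the roots of the denominator s^3 + 19s^2 + 119s + 261 = 0.
Trying s = -9: the polynomial evaluates to 0, so (s + 9) is a factor.
Dividing out leaves s^2 + 10s + 29 = 0.
The quadratic formula then gives s = -5 ± 2j.

s = -5 ± 2j, -9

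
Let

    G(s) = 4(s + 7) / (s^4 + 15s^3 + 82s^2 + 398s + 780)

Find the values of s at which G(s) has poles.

The poles are the roots of the denominator s^4 + 15s^3 + 82s^2 + 398s + 780 = 0.
Trying s = -3: the polynomial evaluates to 0, so (s + 3) is a factor.
Dividing out leaves s^3 + 12s^2 + 46s + 260 = 0.
This factors further as (s^2 + 2s + 26)(s + 10) = 0.

s = -1 + 5j, -1 - 5j, -3, -10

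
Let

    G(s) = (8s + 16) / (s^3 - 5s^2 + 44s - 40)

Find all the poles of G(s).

s = 1, 2 + 6j, 2 - 6j

The poles are the roots of the denominator s^3 - 5s^2 + 44s - 40 = 0.
Trying s = 1: the polynomial evaluates to 0, so (s - 1) is a factor.
Dividing out leaves s^2 - 4s + 40 = 0.
The quadratic formula then gives s = 2 ± 6j.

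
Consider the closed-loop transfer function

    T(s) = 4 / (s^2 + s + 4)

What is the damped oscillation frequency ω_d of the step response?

Comparing s^2 + s + 4 to s^2 + 2ζωₙs + ωₙ²: ωₙ = 2 rad/s and ζ = 1/(2·2) = 0.25.
ζωₙ = 1/2 = 0.5, so ω_d = ωₙ√(1−ζ²) = √(ωₙ² − (ζωₙ)²) = √(4 − 0.5²) = √3.75 ≈ 1.936 rad/s.

ω_d ≈ 1.936 rad/s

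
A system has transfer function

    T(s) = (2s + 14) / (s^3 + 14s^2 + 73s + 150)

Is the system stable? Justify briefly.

The denominator s^3 + 14s^2 + 73s + 150 factors as (s^2 + 8s + 25)(s + 6), giving poles at s = -4 ± 3j, -6.
Since all poles lie strictly in the left half-plane, the system is stable.

stable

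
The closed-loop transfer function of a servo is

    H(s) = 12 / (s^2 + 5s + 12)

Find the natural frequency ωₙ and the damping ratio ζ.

ωₙ ≈ 3.464 rad/s, ζ ≈ 0.7217

Compare the denominator to the standard form s^2 + 2ζωₙs + ωₙ².
ωₙ² = 12, so ωₙ = √12 ≈ 3.464 rad/s.
2ζωₙ = 5, so ζ = 5/(2·√12) ≈ 0.7217.
With ζ = 0.7217 the response is underdamped.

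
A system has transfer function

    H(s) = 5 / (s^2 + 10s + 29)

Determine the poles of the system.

s = -5 ± 2j

The poles are the roots of the denominator s^2 + 10s + 29 = 0.
Using the quadratic formula: s = (-10 ± √(-16))/2 = -5 ± 2j.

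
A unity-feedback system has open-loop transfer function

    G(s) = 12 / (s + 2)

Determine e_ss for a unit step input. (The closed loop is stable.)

G(s) has no poles at the origin.
This is a Type 0 system. Kp = lim_{s→0} G(s) = 12/2 = 6.
e_ss = 1/(1 + Kp) = 1/(1 + 6) = 1/7 ≈ 0.1429.

e_ss = 0.1429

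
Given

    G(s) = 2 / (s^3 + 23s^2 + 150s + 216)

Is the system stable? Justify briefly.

stable

The denominator s^3 + 23s^2 + 150s + 216 factors as (s + 2)(s + 9)(s + 12), giving poles at s = -2, -9, -12.
Since all poles lie strictly in the left half-plane, the system is stable.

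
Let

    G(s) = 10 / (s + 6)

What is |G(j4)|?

|G(j4)| ≈ 1.387

Substitute s = j4: numerator = 10, denominator = 6 + j4.
|G(j4)| = |10| / |6 + j4| = 10 / 7.2111 ≈ 1.387.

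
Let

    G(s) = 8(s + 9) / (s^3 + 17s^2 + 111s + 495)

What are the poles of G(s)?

s = -11, -3 + 6j, -3 - 6j

The poles are the roots of the denominator s^3 + 17s^2 + 111s + 495 = 0.
Trying s = -11: the polynomial evaluates to 0, so (s + 11) is a factor.
Dividing out leaves s^2 + 6s + 45 = 0.
The quadratic formula then gives s = -3 ± 6j.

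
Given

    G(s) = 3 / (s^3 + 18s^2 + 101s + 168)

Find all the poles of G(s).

s = -7, -3, -8

The poles are the roots of the denominator s^3 + 18s^2 + 101s + 168 = 0.
Trying s = -7: the polynomial evaluates to 0, so (s + 7) is a factor.
Dividing out leaves s^2 + 11s + 24 = 0.
Factoring the quadratic: (s + 3)(s + 8) = 0.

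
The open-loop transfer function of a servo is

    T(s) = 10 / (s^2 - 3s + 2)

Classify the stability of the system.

unstable

The denominator s^2 - 3s + 2 factors as (s - 1)(s - 2), giving poles at s = 1, 2.
Since the pole(s) at s = 1, 2 lie in the right half-plane, the system is unstable.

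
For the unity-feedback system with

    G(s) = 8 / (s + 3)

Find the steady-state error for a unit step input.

G(s) has no poles at the origin.
This is a Type 0 system. Kp = lim_{s→0} G(s) = 8/3.
e_ss = 1/(1 + Kp) = 1/(1 + 8/3) = 3/11 ≈ 0.2727.

e_ss = 0.2727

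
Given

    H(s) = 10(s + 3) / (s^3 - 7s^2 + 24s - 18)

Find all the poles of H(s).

The poles are the roots of the denominator s^3 - 7s^2 + 24s - 18 = 0.
Trying s = 1: the polynomial evaluates to 0, so (s - 1) is a factor.
Dividing out leaves s^2 - 6s + 18 = 0.
The quadratic formula then gives s = 3 ± 3j.

s = 3 ± 3j, 1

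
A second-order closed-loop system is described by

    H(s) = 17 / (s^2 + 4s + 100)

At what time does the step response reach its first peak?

t_p ≈ 0.3206 s

Comparing s^2 + 4s + 100 to s^2 + 2ζωₙs + ωₙ²: ωₙ = 10 rad/s and ζ = 4/(2·10) = 0.2.
ζωₙ = 4/2 = 2, so ω_d = ωₙ√(1−ζ²) = √(ωₙ² − (ζωₙ)²) = √(100 − 2²) = √96 ≈ 9.798 rad/s.
t_p = π/ω_d = π/9.798 ≈ 0.3206 s.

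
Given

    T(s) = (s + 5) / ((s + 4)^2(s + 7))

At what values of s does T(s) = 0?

s = -5

Set the numerator to zero: s + 5 = 0.
So s = -5.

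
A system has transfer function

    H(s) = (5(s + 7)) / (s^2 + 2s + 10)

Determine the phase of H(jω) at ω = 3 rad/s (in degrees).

∠H(j3) ≈ -57.34°

At s = j3: numerator = 35 + j15, denominator = 1 + j6.
∠H = ∠num − ∠den = 23.199° − (80.538°) = -57.34°.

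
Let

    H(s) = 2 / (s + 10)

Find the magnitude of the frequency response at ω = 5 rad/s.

Substitute s = j5: numerator = 2, denominator = 10 + j5.
|H(j5)| = |2| / |10 + j5| = 2 / 11.180 ≈ 0.1789.

|H(j5)| ≈ 0.1789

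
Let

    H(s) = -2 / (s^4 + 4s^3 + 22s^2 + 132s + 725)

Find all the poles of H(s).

The poles are the roots of the denominator s^4 + 4s^3 + 22s^2 + 132s + 725 = 0.
No real roots exist; factor into two real quadratics: (s^2 - 4s + 29)(s^2 + 8s + 25) = 0.
Each quadratic gives a conjugate pair via the quadratic formula.

s = 2 + 5j, 2 - 5j, -4 + 3j, -4 - 3j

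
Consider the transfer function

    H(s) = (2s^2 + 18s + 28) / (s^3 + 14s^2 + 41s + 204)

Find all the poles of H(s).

s = -1 ± 4j, -12

The poles are the roots of the denominator s^3 + 14s^2 + 41s + 204 = 0.
Trying s = -12: the polynomial evaluates to 0, so (s + 12) is a factor.
Dividing out leaves s^2 + 2s + 17 = 0.
The quadratic formula then gives s = -1 ± 4j.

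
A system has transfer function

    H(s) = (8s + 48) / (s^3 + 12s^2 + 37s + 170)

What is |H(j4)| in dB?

Substitute s = j4: numerator = 48 + j32, denominator = -22 + j84.
|H(j4)| = |48 + j32| / |-22 + j84| = 57.689 / 86.833 ≈ 0.6644.
In decibels: 20·log₁₀(0.6644) ≈ -3.55 dB.

|H(j4)|_dB ≈ -3.55 dB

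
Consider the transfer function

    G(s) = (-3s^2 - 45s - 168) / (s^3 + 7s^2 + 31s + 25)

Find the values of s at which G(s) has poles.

s = -3 + 4j, -3 - 4j, -1

The poles are the roots of the denominator s^3 + 7s^2 + 31s + 25 = 0.
Trying s = -1: the polynomial evaluates to 0, so (s + 1) is a factor.
Dividing out leaves s^2 + 6s + 25 = 0.
The quadratic formula then gives s = -3 ± 4j.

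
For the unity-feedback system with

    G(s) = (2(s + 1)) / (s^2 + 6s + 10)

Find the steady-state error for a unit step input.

G(s) has no poles at the origin.
This is a Type 0 system. Kp = lim_{s→0} G(s) = 2/10 = 1/5.
e_ss = 1/(1 + Kp) = 1/(1 + 1/5) = 5/6 ≈ 0.8333.

e_ss = 0.8333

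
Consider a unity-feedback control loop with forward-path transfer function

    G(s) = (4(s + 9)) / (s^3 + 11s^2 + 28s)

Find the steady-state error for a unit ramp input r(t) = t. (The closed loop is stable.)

e_ss = 0.7778

G(s) has one pole at the origin.
This is a Type 1 system. Kv = lim_{s→0} s·G(s) = 36/28 = 9/7.
e_ss = 1/Kv = 1/(9/7) = 7/9 ≈ 0.7778.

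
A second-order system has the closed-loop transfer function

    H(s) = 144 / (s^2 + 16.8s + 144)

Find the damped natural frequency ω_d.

ω_d ≈ 8.570 rad/s

Comparing s^2 + 16.8s + 144 to s^2 + 2ζωₙs + ωₙ²: ωₙ = 12 rad/s and ζ = 16.8/(2·12) = 0.7.
ζωₙ = 16.8/2 = 8.4, so ω_d = ωₙ√(1−ζ²) = √(ωₙ² − (ζωₙ)²) = √(144 − 8.4²) = √73.44 ≈ 8.570 rad/s.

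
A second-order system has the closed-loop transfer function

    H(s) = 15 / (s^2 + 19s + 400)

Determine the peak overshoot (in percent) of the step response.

Comparing s^2 + 19s + 400 to s^2 + 2ζωₙs + ωₙ²: ωₙ = 20 rad/s and ζ = 19/(2·20) = 0.475.
%OS = 100·exp(−πζ/√(1−ζ²)) = 100·exp(−π·0.475/√(1−0.475²)) ≈ 18.3%.

%OS ≈ 18.3%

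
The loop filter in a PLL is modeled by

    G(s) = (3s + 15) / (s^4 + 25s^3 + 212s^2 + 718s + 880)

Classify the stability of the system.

The denominator s^4 + 25s^3 + 212s^2 + 718s + 880 factors as (s + 8)(s + 11)(s^2 + 6s + 10), giving poles at s = -8, -11, -3 ± j.
Since all poles lie strictly in the left half-plane, the system is stable.

stable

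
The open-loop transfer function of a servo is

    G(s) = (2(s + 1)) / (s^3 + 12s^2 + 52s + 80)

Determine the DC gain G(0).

G(0) = 1/40 ≈ 0.02500

Set s = 0: G(0) = (2) / (80) = 1/40.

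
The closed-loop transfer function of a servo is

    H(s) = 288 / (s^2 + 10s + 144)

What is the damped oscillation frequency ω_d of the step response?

Comparing s^2 + 10s + 144 to s^2 + 2ζωₙs + ωₙ²: ωₙ = 12 rad/s and ζ = 10/(2·12) ≈ 0.4167.
ζωₙ = 10/2 = 5, so ω_d = ωₙ√(1−ζ²) = √(ωₙ² − (ζωₙ)²) = √(144 − 5²) = √119 ≈ 10.91 rad/s.

ω_d ≈ 10.91 rad/s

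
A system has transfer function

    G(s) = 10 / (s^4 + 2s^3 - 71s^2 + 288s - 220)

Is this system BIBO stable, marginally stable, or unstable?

The denominator s^4 + 2s^3 - 71s^2 + 288s - 220 factors as (s^2 - 8s + 20)(s - 1)(s + 11), giving poles at s = 4 ± 2j, 1, -11.
Since the pole(s) at s = 4 ± 2j, 1 lie in the right half-plane, the system is unstable.

unstable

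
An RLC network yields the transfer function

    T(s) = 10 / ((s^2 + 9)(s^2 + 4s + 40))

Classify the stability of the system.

marginally stable

The poles can be read from the denominator factors: s = 3j, -3j, -2 + 6j, -2 - 6j.
Since the simple pole(s) at s = 3j, -3j lie on the jω-axis with none in the right half-plane, the system is marginally stable.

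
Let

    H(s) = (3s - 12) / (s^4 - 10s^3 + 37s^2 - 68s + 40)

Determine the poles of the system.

The poles are the roots of the denominator s^4 - 10s^3 + 37s^2 - 68s + 40 = 0.
Trying s = 5: the polynomial evaluates to 0, so (s - 5) is a factor.
Dividing out leaves s^3 - 5s^2 + 12s - 8 = 0.
This factors further as (s - 1)(s^2 - 4s + 8) = 0.

s = 5, 1, 2 ± 2j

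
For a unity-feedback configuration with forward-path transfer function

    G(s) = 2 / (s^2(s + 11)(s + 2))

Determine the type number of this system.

The denominator has 2 factors of s at the origin (free integrators), so this is a Type 2 system.

Type 2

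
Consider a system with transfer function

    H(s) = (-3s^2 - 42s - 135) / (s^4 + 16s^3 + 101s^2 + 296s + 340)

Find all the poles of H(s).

s = -4 + j, -4 - j, -4 + 2j, -4 - 2j

The poles are the roots of the denominator s^4 + 16s^3 + 101s^2 + 296s + 340 = 0.
No real roots exist; factor into two real quadratics: (s^2 + 8s + 17)(s^2 + 8s + 20) = 0.
Each quadratic gives a conjugate pair via the quadratic formula.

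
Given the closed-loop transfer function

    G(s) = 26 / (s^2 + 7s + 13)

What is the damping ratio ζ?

ζ ≈ 0.9707

Compare the denominator to the standard form s^2 + 2ζωₙs + ωₙ².
ωₙ² = 13, so ωₙ = √13 ≈ 3.606 rad/s.
2ζωₙ = 7, so ζ = 7/(2·√13) ≈ 0.9707.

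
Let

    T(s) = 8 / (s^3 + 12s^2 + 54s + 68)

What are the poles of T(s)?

s = -5 ± 3j, -2

The poles are the roots of the denominator s^3 + 12s^2 + 54s + 68 = 0.
Trying s = -2: the polynomial evaluates to 0, so (s + 2) is a factor.
Dividing out leaves s^2 + 10s + 34 = 0.
The quadratic formula then gives s = -5 ± 3j.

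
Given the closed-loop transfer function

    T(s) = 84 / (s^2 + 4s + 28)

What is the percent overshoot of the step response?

%OS ≈ 27.7%

Comparing s^2 + 4s + 28 to s^2 + 2ζωₙs + ωₙ²: ωₙ = √28 ≈ 5.292 rad/s and ζ = 4/(2·√28) ≈ 0.3780.
%OS = 100·exp(−πζ/√(1−ζ²)) = 100·exp(−π·0.3780/√(1−0.3780²)) ≈ 27.7%.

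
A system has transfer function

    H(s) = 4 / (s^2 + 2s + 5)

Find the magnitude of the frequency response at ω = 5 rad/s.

Substitute s = j5: numerator = 4, denominator = -20 + j10.
|H(j5)| = |4| / |-20 + j10| = 4 / 22.361 ≈ 0.1789.

|H(j5)| ≈ 0.1789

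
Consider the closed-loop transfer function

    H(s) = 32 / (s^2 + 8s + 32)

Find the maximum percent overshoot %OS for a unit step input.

%OS ≈ 4.32%

Comparing s^2 + 8s + 32 to s^2 + 2ζωₙs + ωₙ²: ωₙ = √32 ≈ 5.657 rad/s and ζ = 8/(2·√32) ≈ 0.7071.
%OS = 100·exp(−πζ/√(1−ζ²)) = 100·exp(−π·0.7071/√(1−0.7071²)) ≈ 4.32%.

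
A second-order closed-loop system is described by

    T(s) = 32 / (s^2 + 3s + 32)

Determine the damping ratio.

ζ ≈ 0.2652

Compare the denominator to the standard form s^2 + 2ζωₙs + ωₙ².
ωₙ² = 32, so ωₙ = √32 ≈ 5.657 rad/s.
2ζωₙ = 3, so ζ = 3/(2·√32) ≈ 0.2652.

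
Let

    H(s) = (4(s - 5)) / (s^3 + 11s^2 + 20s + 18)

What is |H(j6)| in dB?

|H(j6)|_dB ≈ -21.9 dB

Substitute s = j6: numerator = -20 + j24, denominator = -378 - j96.
|H(j6)| = |-20 + j24| / |-378 - j96| = 31.241 / 390 ≈ 0.08011.
In decibels: 20·log₁₀(0.08011) ≈ -21.9 dB.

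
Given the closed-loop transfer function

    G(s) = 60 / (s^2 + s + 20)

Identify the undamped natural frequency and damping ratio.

Compare the denominator to the standard form s^2 + 2ζωₙs + ωₙ².
ωₙ² = 20, so ωₙ = √20 ≈ 4.472 rad/s.
2ζωₙ = 1, so ζ = 1/(2·√20) ≈ 0.1118.

ωₙ ≈ 4.472 rad/s, ζ ≈ 0.1118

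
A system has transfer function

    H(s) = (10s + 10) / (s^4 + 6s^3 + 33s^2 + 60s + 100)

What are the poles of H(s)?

s = -2 + 4j, -2 - 4j, -1 + 2j, -1 - 2j

The poles are the roots of the denominator s^4 + 6s^3 + 33s^2 + 60s + 100 = 0.
No real roots exist; factor into two real quadratics: (s^2 + 4s + 20)(s^2 + 2s + 5) = 0.
Each quadratic gives a conjugate pair via the quadratic formula.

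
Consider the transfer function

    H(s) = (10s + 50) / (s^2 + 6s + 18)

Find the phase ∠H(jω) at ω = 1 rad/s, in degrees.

∠H(j1) ≈ -8.130°

At s = j1: numerator = 50 + j10, denominator = 17 + j6.
∠H = ∠num − ∠den = 11.310° − (19.440°) = -8.130°.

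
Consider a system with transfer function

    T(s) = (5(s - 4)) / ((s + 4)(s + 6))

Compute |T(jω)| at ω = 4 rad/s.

|T(j4)| ≈ 0.6934

Substitute s = j4: numerator = -20 + j20, denominator = 8 + j40.
|T(j4)| = |-20 + j20| / |8 + j40| = 28.284 / 40.792 ≈ 0.6934.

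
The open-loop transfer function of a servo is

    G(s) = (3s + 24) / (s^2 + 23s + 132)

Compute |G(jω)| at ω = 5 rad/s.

Substitute s = j5: numerator = 24 + j15, denominator = 107 + j115.
|G(j5)| = |24 + j15| / |107 + j115| = 28.302 / 157.08 ≈ 0.1802.

|G(j5)| ≈ 0.1802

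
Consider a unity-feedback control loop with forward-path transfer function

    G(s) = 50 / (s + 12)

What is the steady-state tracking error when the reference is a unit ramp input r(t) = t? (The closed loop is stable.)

G(s) has no poles at the origin.
This is a Type 0 system; Kv = lim_{s→0} s·G(s) = 0, so the steady-state error for a ramp input is infinite.

e_ss = ∞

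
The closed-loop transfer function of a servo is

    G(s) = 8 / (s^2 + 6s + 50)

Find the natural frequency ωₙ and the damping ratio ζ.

ωₙ ≈ 7.071 rad/s, ζ ≈ 0.4243

Compare the denominator to the standard form s^2 + 2ζωₙs + ωₙ².
ωₙ² = 50, so ωₙ = √50 ≈ 7.071 rad/s.
2ζωₙ = 6, so ζ = 6/(2·√50) ≈ 0.4243.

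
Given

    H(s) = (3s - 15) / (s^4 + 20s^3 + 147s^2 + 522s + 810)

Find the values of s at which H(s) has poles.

The poles are the roots of the denominator s^4 + 20s^3 + 147s^2 + 522s + 810 = 0.
Trying s = -9: the polynomial evaluates to 0, so (s + 9) is a factor.
Dividing out leaves s^3 + 11s^2 + 48s + 90 = 0.
This factors further as (s^2 + 6s + 18)(s + 5) = 0.

s = -9, -3 ± 3j, -5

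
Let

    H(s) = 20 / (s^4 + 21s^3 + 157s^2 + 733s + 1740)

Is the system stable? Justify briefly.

stable

The denominator s^4 + 21s^3 + 157s^2 + 733s + 1740 factors as (s + 5)(s^2 + 4s + 29)(s + 12), giving poles at s = -5, -2 + 5j, -2 - 5j, -12.
Since all poles lie strictly in the left half-plane, the system is stable.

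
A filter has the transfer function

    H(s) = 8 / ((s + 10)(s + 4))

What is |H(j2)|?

|H(j2)| ≈ 0.1754

Substitute s = j2: numerator = 8, denominator = 36 + j28.
|H(j2)| = |8| / |36 + j28| = 8 / 45.607 ≈ 0.1754.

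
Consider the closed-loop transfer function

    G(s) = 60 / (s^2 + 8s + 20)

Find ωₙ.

ωₙ ≈ 4.472 rad/s

Compare the denominator to the standard form s^2 + 2ζωₙs + ωₙ².
ωₙ² = 20, so ωₙ = √20 ≈ 4.472 rad/s.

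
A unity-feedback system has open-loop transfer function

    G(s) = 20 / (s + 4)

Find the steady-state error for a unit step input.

G(s) has no poles at the origin.
This is a Type 0 system. Kp = lim_{s→0} G(s) = 20/4 = 5.
e_ss = 1/(1 + Kp) = 1/(1 + 5) = 1/6 ≈ 0.1667.

e_ss = 0.1667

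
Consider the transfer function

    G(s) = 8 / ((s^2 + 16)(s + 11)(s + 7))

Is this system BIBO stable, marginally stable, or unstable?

The poles can be read from the denominator factors: s = ±4j, -11, -7.
Since the simple pole(s) at s = 4j, -4j lie on the jω-axis with none in the right half-plane, the system is marginally stable.

marginally stable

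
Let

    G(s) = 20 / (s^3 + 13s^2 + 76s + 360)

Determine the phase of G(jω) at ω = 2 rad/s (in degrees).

∠G(j2) ≈ -25.06°

At s = j2: numerator = 20, denominator = 308 + j144.
∠G = ∠num − ∠den = 0° − (25.058°) = -25.06°.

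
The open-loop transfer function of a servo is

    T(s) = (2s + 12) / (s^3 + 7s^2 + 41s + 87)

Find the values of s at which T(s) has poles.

s = -2 ± 5j, -3

The poles are the roots of the denominator s^3 + 7s^2 + 41s + 87 = 0.
Trying s = -3: the polynomial evaluates to 0, so (s + 3) is a factor.
Dividing out leaves s^2 + 4s + 29 = 0.
The quadratic formula then gives s = -2 ± 5j.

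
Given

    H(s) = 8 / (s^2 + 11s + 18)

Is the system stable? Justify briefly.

The denominator s^2 + 11s + 18 factors as (s + 2)(s + 9), giving poles at s = -2, -9.
Since all poles lie strictly in the left half-plane, the system is stable.

stable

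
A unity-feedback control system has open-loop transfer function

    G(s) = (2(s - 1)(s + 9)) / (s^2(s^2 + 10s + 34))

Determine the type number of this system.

The denominator has 2 factors of s at the origin (free integrators), so this is a Type 2 system.

Type 2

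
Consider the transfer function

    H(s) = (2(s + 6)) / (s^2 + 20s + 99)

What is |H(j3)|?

Substitute s = j3: numerator = 12 + j6, denominator = 90 + j60.
|H(j3)| = |12 + j6| / |90 + j60| = 13.416 / 108.17 ≈ 0.1240.

|H(j3)| ≈ 0.1240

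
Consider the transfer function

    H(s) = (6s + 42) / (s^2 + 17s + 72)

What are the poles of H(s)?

The poles are the roots of the denominator s^2 + 17s + 72 = 0.
Factoring: (s + 9)(s + 8) = 0, so s = -9 and s = -8.

s = -9, -8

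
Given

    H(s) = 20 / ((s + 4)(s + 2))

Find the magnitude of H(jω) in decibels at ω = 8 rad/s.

Substitute s = j8: numerator = 20, denominator = -56 + j48.
|H(j8)| = |20| / |-56 + j48| = 20 / 73.756 ≈ 0.2712.
In decibels: 20·log₁₀(0.2712) ≈ -11.3 dB.

|H(j8)|_dB ≈ -11.3 dB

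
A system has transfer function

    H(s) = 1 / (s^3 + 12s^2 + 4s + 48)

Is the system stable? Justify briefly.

marginally stable

The denominator s^3 + 12s^2 + 4s + 48 factors as (s^2 + 4)(s + 12), giving poles at s = ±2j, -12.
Since the simple pole(s) at s = ±2j lie on the jω-axis with none in the right half-plane, the system is marginally stable.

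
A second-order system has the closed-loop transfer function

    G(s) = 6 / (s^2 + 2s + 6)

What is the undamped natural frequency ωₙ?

Compare the denominator to the standard form s^2 + 2ζωₙs + ωₙ².
ωₙ² = 6, so ωₙ = √6 ≈ 2.449 rad/s.

ωₙ ≈ 2.449 rad/s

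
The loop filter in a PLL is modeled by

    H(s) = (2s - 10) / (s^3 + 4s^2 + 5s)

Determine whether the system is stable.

The denominator s^3 + 4s^2 + 5s factors as s(s^2 + 4s + 5), giving poles at s = 0, -2 + j, -2 - j.
Since the simple pole(s) at s = 0 lie on the jω-axis with none in the right half-plane, the system is marginally stable.

marginally stable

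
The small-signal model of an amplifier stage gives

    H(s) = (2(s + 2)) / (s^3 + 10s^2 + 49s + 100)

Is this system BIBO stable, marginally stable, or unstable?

stable

The denominator s^3 + 10s^2 + 49s + 100 factors as (s^2 + 6s + 25)(s + 4), giving poles at s = -3 ± 4j, -4.
Since all poles lie strictly in the left half-plane, the system is stable.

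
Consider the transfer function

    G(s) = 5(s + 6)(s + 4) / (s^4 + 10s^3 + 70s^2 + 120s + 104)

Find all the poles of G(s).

The poles are the roots of the denominator s^4 + 10s^3 + 70s^2 + 120s + 104 = 0.
No real roots exist; factor into two real quadratics: (s^2 + 8s + 52)(s^2 + 2s + 2) = 0.
Each quadratic gives a conjugate pair via the quadratic formula.

s = -4 + 6j, -4 - 6j, -1 + j, -1 - j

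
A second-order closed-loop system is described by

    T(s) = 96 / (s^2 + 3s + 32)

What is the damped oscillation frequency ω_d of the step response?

Comparing s^2 + 3s + 32 to s^2 + 2ζωₙs + ωₙ²: ωₙ = √32 ≈ 5.657 rad/s and ζ = 3/(2·√32) ≈ 0.2652.
ζωₙ = 3/2 = 1.5, so ω_d = ωₙ√(1−ζ²) = √(ωₙ² − (ζωₙ)²) = √(32 − 1.5²) = √29.75 ≈ 5.454 rad/s.

ω_d ≈ 5.454 rad/s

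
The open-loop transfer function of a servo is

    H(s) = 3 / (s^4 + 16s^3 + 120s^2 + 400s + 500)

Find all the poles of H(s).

The poles are the roots of the denominator s^4 + 16s^3 + 120s^2 + 400s + 500 = 0.
No real roots exist; factor into two real quadratics: (s^2 + 6s + 10)(s^2 + 10s + 50) = 0.
Each quadratic gives a conjugate pair via the quadratic formula.

s = -3 ± j, -5 ± 5j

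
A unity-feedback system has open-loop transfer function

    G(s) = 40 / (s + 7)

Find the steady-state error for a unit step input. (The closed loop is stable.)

e_ss = 0.1489

G(s) has no poles at the origin.
This is a Type 0 system. Kp = lim_{s→0} G(s) = 40/7.
e_ss = 1/(1 + Kp) = 1/(1 + 40/7) = 7/47 ≈ 0.1489.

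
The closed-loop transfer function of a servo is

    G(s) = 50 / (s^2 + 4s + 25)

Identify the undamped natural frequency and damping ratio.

Compare the denominator to the standard form s^2 + 2ζωₙs + ωₙ².
ωₙ² = 25, so ωₙ = 5 rad/s.
2ζωₙ = 4, so ζ = 4/(2·5) = 0.4.
With ζ = 0.4 the response is underdamped.

ωₙ = 5 rad/s, ζ = 0.4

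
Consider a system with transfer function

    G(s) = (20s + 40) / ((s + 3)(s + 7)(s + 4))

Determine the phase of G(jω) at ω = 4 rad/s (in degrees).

At s = j4: numerator = 40 + j80, denominator = -140 + j180.
∠G = ∠num − ∠den = 63.435° − (127.87°) = -64.44°.

∠G(j4) ≈ -64.44°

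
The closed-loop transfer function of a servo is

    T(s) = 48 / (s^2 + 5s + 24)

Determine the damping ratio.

ζ ≈ 0.5103

Compare the denominator to the standard form s^2 + 2ζωₙs + ωₙ².
ωₙ² = 24, so ωₙ = √24 ≈ 4.899 rad/s.
2ζωₙ = 5, so ζ = 5/(2·√24) ≈ 0.5103.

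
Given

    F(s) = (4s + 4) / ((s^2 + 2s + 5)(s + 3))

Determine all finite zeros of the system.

s = -1

Set the numerator to zero: 4s + 4 = 0, i.e. 4·(s + 1) = 0.
So s = -1.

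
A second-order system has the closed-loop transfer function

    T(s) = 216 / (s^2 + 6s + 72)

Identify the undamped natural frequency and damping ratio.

Compare the denominator to the standard form s^2 + 2ζωₙs + ωₙ².
ωₙ² = 72, so ωₙ = √72 ≈ 8.485 rad/s.
2ζωₙ = 6, so ζ = 6/(2·√72) ≈ 0.3536.
With ζ = 0.3536 the response is underdamped.

ωₙ ≈ 8.485 rad/s, ζ ≈ 0.3536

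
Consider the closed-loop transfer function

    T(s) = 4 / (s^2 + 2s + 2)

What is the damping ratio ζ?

Compare the denominator to the standard form s^2 + 2ζωₙs + ωₙ².
ωₙ² = 2, so ωₙ = √2 ≈ 1.414 rad/s.
2ζωₙ = 2, so ζ = 2/(2·√2) ≈ 0.7071.
With ζ = 0.7071 the response is underdamped.

ζ ≈ 0.7071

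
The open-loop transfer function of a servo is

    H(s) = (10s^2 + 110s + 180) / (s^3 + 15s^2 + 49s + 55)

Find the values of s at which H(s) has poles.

s = -11, -2 + j, -2 - j

The poles are the roots of the denominator s^3 + 15s^2 + 49s + 55 = 0.
Trying s = -11: the polynomial evaluates to 0, so (s + 11) is a factor.
Dividing out leaves s^2 + 4s + 5 = 0.
The quadratic formula then gives s = -2 ± 1j.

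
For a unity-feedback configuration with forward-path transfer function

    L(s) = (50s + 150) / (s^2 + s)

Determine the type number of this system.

Factor s from the denominator: s^2 + s = s·(s + 1).
There is 1 pole at the origin, so the system is Type 1.

Type 1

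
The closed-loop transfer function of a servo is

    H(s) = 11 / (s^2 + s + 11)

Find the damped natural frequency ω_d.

ω_d ≈ 3.279 rad/s

Comparing s^2 + s + 11 to s^2 + 2ζωₙs + ωₙ²: ωₙ = √11 ≈ 3.317 rad/s and ζ = 1/(2·√11) ≈ 0.1508.
ζωₙ = 1/2 = 0.5, so ω_d = ωₙ√(1−ζ²) = √(ωₙ² − (ζωₙ)²) = √(11 − 0.5²) = √10.75 ≈ 3.279 rad/s.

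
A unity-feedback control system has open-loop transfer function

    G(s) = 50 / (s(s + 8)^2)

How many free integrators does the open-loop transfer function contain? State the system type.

Type 1

The denominator has 1 factor of s at the origin (free integrator), so this is a Type 1 system.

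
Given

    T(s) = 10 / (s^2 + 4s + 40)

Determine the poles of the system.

The poles are the roots of the denominator s^2 + 4s + 40 = 0.
Using the quadratic formula: s = (-4 ± √(-144))/2 = -2 ± 6j.

s = -2 ± 6j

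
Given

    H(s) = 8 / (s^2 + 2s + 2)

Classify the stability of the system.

The denominator s^2 + 2s + 2 factors as (s^2 + 2s + 2), giving poles at s = -1 ± j.
Since all poles lie strictly in the left half-plane, the system is stable.

stable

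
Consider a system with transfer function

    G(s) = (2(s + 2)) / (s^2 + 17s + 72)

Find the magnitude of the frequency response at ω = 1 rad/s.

|G(j1)| ≈ 0.06126

Substitute s = j1: numerator = 4 + j2, denominator = 71 + j17.
|G(j1)| = |4 + j2| / |71 + j17| = 4.4721 / 73.007 ≈ 0.06126.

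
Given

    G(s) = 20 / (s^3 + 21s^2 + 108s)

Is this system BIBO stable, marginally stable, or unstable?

The denominator s^3 + 21s^2 + 108s factors as s(s + 9)(s + 12), giving poles at s = 0, -9, -12.
Since the simple pole(s) at s = 0 lie on the jω-axis with none in the right half-plane, the system is marginally stable.

marginally stable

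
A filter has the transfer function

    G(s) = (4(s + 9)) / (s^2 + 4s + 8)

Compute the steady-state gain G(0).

Set s = 0: G(0) = (36) / (8) = 9/2.

G(0) = 9/2 ≈ 4.500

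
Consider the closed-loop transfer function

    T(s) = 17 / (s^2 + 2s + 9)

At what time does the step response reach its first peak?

t_p ≈ 1.111 s

Comparing s^2 + 2s + 9 to s^2 + 2ζωₙs + ωₙ²: ωₙ = 3 rad/s and ζ = 2/(2·3) ≈ 0.3333.
ζωₙ = 2/2 = 1, so ω_d = ωₙ√(1−ζ²) = √(ωₙ² − (ζωₙ)²) = √(9 − 1²) = √8 ≈ 2.828 rad/s.
t_p = π/ω_d = π/2.828 ≈ 1.111 s.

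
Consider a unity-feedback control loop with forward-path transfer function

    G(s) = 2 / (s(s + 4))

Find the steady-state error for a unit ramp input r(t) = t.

G(s) has one pole at the origin.
This is a Type 1 system. Kv = lim_{s→0} s·G(s) = 2/4 = 1/2.
e_ss = 1/Kv = 1/(1/2) = 2.

e_ss = 2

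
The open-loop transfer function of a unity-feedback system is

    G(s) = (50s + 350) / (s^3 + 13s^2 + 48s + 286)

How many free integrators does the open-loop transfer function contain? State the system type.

Type 0

The denominator has no factor of s at the origin — no free integrator — so this is a Type 0 system.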